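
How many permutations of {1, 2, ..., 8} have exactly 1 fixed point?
Choose the 1 fixed point C(8,1) = 8, derange the rest: !7 = Σ_{j=0}^{7} (-1)^j·7!/j! = 5040 - 5040 + 2520 - 840 + 210 - 42 + 7 - 1 = 1854. Product = 8 × 1854 = 14832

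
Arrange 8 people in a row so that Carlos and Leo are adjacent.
Treat as block: (8-1)! × 2! = 5040 × 2 = 10080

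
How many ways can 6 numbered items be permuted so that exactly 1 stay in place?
Choose the 1 fixed point C(6,1) = 6, derange the rest: !5 = Σ_{j=0}^{5} (-1)^j·5!/j! = 120 - 120 + 60 - 20 + 5 - 1 = 44. Product = 6 × 44 = 264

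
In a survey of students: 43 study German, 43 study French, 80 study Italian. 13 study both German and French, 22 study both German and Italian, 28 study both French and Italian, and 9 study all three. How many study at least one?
|A∪B∪C| = 43+43+80-13-22-28+9 = 112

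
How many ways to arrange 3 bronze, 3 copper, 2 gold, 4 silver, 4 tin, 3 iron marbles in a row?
19! / (3! × 3! × 2! × 4! × 4! × 3!) = 488864376000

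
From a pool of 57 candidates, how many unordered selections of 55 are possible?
C(57,55) = 57!/(55!×2!) = 1596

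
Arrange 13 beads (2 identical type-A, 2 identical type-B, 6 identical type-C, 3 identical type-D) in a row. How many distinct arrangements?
13! / (2! × 2! × 6! × 3!) = 360360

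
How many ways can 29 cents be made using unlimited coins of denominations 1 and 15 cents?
Coefficient of x^29 in 1/(1-x^1) · 1/(1-x^15). Use j coins of 15 for j = 0..⌊29/15⌋ = 1, the rest in 1s: 1 + 1 = 2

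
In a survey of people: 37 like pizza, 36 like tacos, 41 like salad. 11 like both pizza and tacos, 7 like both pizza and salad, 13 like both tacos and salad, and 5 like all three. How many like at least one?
|A∪B∪C| = 37+36+41-11-7-13+5 = 88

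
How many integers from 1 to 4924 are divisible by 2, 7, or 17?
⌊4924/2⌋+⌊4924/7⌋+⌊4924/17⌋ - ⌊4924/14⌋-⌊4924/34⌋-⌊4924/119⌋ + ⌊4924/238⌋ = 2462+703+289 - 351-144-41 + 20 = 2938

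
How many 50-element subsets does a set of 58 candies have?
C(58,50) = 58!/(50!×8!) = 1916797311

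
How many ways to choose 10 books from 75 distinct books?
C(75,10) = 75!/(10!×65!) = 828931106355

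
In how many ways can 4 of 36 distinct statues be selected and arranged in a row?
P(36,4) = 36!/(36-4)! = 1413720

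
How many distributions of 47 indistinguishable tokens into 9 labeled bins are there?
C(47+9-1, 9-1) = C(55, 8) = 1217566350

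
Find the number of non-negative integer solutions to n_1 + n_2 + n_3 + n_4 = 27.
C(27+4-1, 4-1) = C(30, 3) = 4060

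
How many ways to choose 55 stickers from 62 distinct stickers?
C(62,55) = 62!/(55!×7!) = 491796152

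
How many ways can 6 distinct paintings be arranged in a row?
6! = 720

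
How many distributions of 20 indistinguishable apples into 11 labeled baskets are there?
C(20+11-1, 11-1) = C(30, 10) = 30045015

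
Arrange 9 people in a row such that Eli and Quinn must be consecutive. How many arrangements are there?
Treat the 2 as one block: (9-2+1)! × 2! = 40320 × 2 = 80640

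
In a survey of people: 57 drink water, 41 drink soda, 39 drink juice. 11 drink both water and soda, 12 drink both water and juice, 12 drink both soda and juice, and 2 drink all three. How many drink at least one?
|A∪B∪C| = 57+41+39-11-12-12+2 = 104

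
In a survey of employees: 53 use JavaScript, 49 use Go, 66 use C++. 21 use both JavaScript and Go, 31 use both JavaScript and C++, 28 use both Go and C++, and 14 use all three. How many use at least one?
|A∪B∪C| = 53+49+66-21-31-28+14 = 102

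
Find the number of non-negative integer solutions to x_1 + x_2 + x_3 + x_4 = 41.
C(41+4-1, 4-1) = C(44, 3) = 13244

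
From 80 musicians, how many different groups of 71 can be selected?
C(80,71) = 80!/(71!×9!) = 231900297200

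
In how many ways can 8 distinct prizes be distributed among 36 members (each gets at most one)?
P(36,8) = 36!/(36-8)! = 1220096908800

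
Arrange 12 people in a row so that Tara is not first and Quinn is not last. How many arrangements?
By inclusion-exclusion: 12! - 2×(12-1)! + (12-2)! = 479001600 - 79833600 + 3628800 = 402796800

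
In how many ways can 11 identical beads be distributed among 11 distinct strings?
C(11+11-1, 11-1) = C(21, 10) = 352716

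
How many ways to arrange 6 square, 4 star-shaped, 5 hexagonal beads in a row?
15! / (6! × 4! × 5!) = 630630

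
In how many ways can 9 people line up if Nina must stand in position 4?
Fix one position: (9-1)! = 40320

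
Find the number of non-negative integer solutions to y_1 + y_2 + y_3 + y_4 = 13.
C(13+4-1, 4-1) = C(16, 3) = 560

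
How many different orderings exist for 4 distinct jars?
4! = 24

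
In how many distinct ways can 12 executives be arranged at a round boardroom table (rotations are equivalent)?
Circular: fix one position, arrange the rest. (12-1)! = 39916800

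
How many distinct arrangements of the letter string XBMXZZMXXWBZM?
13! / (4! × 3! × 3! × 1! × 2!) = 3603600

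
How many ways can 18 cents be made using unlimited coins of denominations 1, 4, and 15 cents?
Coefficient of x^18 in 1/(1-x^1) · 1/(1-x^4) · 1/(1-x^15). Case on j = number of 15-cent coins (j = 0..1); remainder r = 18 - 15j is made from {1,4} in ⌊r/4⌋+1 ways. r = 18, 3 → 5 + 1 = 6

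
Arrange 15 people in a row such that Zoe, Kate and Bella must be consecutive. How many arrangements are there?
Treat the 3 as one block: (15-3+1)! × 3! = 6227020800 × 6 = 37362124800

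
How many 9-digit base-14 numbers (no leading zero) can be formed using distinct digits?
First digit: 13 choices (nonzero). Then descending: 13 × 13 × 12 × 11 × 10 × 9 × 8 × 7 × 6 = 674593920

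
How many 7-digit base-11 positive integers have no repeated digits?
First digit: 10 choices (nonzero). Then descending: 10 × 10 × 9 × 8 × 7 × 6 × 5 = 1512000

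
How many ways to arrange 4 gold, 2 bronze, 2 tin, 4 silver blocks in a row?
12! / (4! × 2! × 2! × 4!) = 207900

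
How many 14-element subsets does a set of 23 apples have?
C(23,14) = 23!/(14!×9!) = 817190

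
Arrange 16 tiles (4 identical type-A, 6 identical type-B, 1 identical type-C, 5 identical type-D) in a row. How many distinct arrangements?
16! / (4! × 6! × 1! × 5!) = 10090080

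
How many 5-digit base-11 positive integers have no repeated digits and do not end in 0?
Last digit: 10 nonzero choices. First digit: 9 (nonzero, ≠last). Middle 3: P(9,3) = 504. Total = 45360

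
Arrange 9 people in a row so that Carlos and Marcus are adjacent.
Treat as block: (9-1)! × 2! = 40320 × 2 = 80640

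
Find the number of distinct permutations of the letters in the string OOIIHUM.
7! / (1! × 2! × 1! × 1! × 2!) = 1260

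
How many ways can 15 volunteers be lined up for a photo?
15! = 1307674368000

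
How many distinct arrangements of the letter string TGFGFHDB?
8! / (1! × 2! × 1! × 1! × 2! × 1!) = 10080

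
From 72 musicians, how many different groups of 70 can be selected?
C(72,70) = 72!/(70!×2!) = 2556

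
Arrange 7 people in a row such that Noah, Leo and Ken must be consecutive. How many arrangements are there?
Treat the 3 as one block: (7-3+1)! × 3! = 120 × 6 = 720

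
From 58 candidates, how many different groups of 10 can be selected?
C(58,10) = 58!/(10!×48!) = 52179482355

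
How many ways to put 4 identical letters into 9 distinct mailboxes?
C(4+9-1, 9-1) = C(12, 8) = 495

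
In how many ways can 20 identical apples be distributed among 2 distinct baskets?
C(20+2-1, 2-1) = C(21, 1) = 21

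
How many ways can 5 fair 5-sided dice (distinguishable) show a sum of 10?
Coefficient of x^10 in (x + x² + ... + x^5)^5. By inclusion-exclusion on dice exceeding 5: Σ_j (-1)^j C(5,j)·C(10-1-5j, 4) = C(5,0)·C(9,4) - C(5,1)·C(4,4) = 1·126 - 5·1 = 121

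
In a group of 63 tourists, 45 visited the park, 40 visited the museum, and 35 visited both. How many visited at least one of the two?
|A∪B| = |A| + |B| - |A∩B| = 45 + 40 - 35 = 50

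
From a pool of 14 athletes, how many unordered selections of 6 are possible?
C(14,6) = 14!/(6!×8!) = 3003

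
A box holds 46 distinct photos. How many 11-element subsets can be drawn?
C(46,11) = 46!/(11!×35!) = 13340783196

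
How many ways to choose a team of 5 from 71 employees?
C(71,5) = 71!/(5!×66!) = 13019909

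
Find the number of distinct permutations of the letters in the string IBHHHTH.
7! / (4! × 1! × 1! × 1!) = 210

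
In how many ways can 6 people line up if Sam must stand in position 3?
Fix one position: (6-1)! = 120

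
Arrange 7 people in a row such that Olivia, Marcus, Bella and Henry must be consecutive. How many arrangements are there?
Treat the 4 as one block: (7-4+1)! × 4! = 24 × 24 = 576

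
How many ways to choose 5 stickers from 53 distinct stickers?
C(53,5) = 53!/(5!×48!) = 2869685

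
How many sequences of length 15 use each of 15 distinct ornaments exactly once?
15! = 1307674368000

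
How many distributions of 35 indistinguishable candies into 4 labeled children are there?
C(35+4-1, 4-1) = C(38, 3) = 8436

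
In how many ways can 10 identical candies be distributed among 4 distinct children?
C(10+4-1, 4-1) = C(13, 3) = 286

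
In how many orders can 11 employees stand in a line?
11! = 39916800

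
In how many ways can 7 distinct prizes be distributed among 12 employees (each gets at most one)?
P(12,7) = 12!/(12-7)! = 3991680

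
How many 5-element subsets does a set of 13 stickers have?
C(13,5) = 13!/(5!×8!) = 1287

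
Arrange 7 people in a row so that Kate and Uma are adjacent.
Treat as block: (7-1)! × 2! = 720 × 2 = 1440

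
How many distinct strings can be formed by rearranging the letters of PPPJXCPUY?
9! / (1! × 4! × 1! × 1! × 1! × 1!) = 15120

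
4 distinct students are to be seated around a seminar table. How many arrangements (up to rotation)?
Circular: fix one position, arrange the rest. (4-1)! = 6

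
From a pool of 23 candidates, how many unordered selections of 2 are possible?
C(23,2) = 23!/(2!×21!) = 253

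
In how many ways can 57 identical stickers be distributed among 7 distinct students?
C(57+7-1, 7-1) = C(63, 6) = 67945521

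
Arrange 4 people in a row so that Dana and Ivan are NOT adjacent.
Total - adjacent = 4! - (4-1)!×2 = 24 - 12 = 12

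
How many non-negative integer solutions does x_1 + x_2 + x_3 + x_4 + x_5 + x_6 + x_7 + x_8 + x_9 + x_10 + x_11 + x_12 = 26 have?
C(26+12-1, 12-1) = C(37, 11) = 854992152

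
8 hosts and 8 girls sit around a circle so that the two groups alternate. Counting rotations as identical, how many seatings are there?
Fix one of the hosts: (8-1)! ways for the remaining hosts, × 8! ways for the girls = 5040 × 40320 = 203212800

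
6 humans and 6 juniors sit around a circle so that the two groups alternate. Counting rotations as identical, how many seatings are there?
Fix one of the humans: (6-1)! ways for the remaining humans, × 6! ways for the juniors = 120 × 720 = 86400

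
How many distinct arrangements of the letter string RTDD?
4! / (1! × 1! × 2!) = 12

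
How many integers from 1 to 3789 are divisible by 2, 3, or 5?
⌊3789/2⌋+⌊3789/3⌋+⌊3789/5⌋ - ⌊3789/6⌋-⌊3789/10⌋-⌊3789/15⌋ + ⌊3789/30⌋ = 1894+1263+757 - 631-378-252 + 126 = 2779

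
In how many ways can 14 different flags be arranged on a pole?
14! = 87178291200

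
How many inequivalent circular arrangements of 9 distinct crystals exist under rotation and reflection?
(9-1)!/2 = 40320/2 = 20160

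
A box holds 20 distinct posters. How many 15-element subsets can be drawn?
C(20,15) = 20!/(15!×5!) = 15504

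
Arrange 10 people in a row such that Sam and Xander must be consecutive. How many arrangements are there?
Treat the 2 as one block: (10-2+1)! × 2! = 362880 × 2 = 725760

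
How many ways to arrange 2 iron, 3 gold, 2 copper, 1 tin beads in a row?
8! / (2! × 3! × 2! × 1!) = 1680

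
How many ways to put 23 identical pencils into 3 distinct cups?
C(23+3-1, 3-1) = C(25, 2) = 300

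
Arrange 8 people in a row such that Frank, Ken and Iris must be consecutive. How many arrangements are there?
Treat the 3 as one block: (8-3+1)! × 3! = 720 × 6 = 4320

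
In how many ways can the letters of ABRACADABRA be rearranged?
11! / (5! × 2! × 2! × 1! × 1!) = 83160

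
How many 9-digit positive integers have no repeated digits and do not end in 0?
Last digit: 9 nonzero choices. First digit: 8 (nonzero, ≠last). Middle 7: P(8,7) = 40320. Total = 2903040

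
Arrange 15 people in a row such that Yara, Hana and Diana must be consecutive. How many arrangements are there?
Treat the 3 as one block: (15-3+1)! × 3! = 6227020800 × 6 = 37362124800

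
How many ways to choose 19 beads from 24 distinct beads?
C(24,19) = 24!/(19!×5!) = 42504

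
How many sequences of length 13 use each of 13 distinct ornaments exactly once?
13! = 6227020800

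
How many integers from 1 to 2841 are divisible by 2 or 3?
⌊2841/2⌋ + ⌊2841/3⌋ - ⌊2841/6⌋ = 1420 + 947 - 473 = 1894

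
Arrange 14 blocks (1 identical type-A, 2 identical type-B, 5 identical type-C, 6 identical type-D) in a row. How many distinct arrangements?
14! / (1! × 2! × 5! × 6!) = 504504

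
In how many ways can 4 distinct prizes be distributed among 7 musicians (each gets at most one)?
P(7,4) = 7!/(7-4)! = 840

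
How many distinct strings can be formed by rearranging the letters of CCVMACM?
7! / (1! × 3! × 1! × 2!) = 420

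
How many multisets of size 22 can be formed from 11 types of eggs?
C(22+11-1, 11-1) = C(32, 10) = 64512240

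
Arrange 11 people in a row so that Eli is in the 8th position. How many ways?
Fix one position: (11-1)! = 3628800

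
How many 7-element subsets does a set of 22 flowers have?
C(22,7) = 22!/(7!×15!) = 170544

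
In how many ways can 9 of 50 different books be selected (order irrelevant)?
C(50,9) = 50!/(9!×41!) = 2505433700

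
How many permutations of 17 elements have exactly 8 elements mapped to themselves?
Choose the 8 fixed points C(17,8) = 24310, derange the rest: !9 = Σ_{j=0}^{9} (-1)^j·9!/j! = 362880 - 362880 + 181440 - 60480 + 15120 - 3024 + 504 - 72 + 9 - 1 = 133496. Product = 24310 × 133496 = 3245287760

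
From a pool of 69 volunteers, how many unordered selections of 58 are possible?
C(69,58) = 69!/(58!×11!) = 1823810410032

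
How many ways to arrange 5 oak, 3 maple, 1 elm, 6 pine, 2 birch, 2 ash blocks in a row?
19! / (5! × 3! × 1! × 6! × 2! × 2!) = 58663725120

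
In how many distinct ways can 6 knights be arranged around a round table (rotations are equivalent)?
Circular: fix one position, arrange the rest. (6-1)! = 120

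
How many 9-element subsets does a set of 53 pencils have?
C(53,9) = 53!/(9!×44!) = 4431613550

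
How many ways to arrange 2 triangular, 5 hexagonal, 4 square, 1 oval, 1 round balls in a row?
13! / (2! × 5! × 4! × 1! × 1!) = 1081080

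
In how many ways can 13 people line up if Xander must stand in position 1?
Fix one position: (13-1)! = 479001600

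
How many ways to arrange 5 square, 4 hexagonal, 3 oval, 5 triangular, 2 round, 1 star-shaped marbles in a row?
20! / (5! × 4! × 3! × 5! × 2! × 1!) = 586637251200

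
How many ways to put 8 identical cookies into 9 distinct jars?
C(8+9-1, 9-1) = C(16, 8) = 12870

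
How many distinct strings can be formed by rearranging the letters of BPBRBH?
6! / (3! × 1! × 1! × 1!) = 120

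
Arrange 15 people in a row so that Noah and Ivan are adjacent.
Treat as block: (15-1)! × 2! = 87178291200 × 2 = 174356582400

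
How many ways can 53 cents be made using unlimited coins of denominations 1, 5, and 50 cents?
Coefficient of x^53 in 1/(1-x^1) · 1/(1-x^5) · 1/(1-x^50). Case on j = number of 50-cent coins (j = 0..1); remainder r = 53 - 50j is made from {1,5} in ⌊r/5⌋+1 ways. r = 53, 3 → 11 + 1 = 12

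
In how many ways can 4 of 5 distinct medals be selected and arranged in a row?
P(5,4) = 5!/(5-4)! = 120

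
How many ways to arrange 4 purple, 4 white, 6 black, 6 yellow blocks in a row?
20! / (4! × 4! × 6! × 6!) = 8147739600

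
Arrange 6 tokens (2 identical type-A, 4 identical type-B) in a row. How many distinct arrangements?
6! / (2! × 4!) = 15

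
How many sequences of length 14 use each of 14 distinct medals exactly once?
14! = 87178291200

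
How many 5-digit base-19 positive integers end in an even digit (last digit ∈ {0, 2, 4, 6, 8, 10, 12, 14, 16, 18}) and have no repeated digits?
Last∈{0,2,4,6,8,10,12,14,16,18}. Last=0: 73440. Last nonzero: 9×17×P(17,3) = 624240. Total = 697680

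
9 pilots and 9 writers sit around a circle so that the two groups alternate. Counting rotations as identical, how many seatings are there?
Fix one of the pilots: (9-1)! ways for the remaining pilots, × 9! ways for the writers = 40320 × 362880 = 14631321600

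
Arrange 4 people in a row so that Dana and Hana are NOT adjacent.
Total - adjacent = 4! - (4-1)!×2 = 24 - 12 = 12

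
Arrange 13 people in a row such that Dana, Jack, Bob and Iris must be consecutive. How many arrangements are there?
Treat the 4 as one block: (13-4+1)! × 4! = 3628800 × 24 = 87091200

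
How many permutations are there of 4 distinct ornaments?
4! = 24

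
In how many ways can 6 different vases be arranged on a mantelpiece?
6! = 720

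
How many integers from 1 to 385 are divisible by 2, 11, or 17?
⌊385/2⌋+⌊385/11⌋+⌊385/17⌋ - ⌊385/22⌋-⌊385/34⌋-⌊385/187⌋ + ⌊385/374⌋ = 192+35+22 - 17-11-2 + 1 = 220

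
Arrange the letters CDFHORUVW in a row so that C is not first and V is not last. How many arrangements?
By inclusion-exclusion: 9! - 2×(9-1)! + (9-2)! = 362880 - 80640 + 5040 = 287280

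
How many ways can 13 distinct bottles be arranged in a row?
13! = 6227020800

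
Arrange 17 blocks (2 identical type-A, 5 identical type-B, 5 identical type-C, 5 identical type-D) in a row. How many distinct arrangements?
17! / (2! × 5! × 5! × 5!) = 102918816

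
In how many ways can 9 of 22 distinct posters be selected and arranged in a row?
P(22,9) = 22!/(22-9)! = 180503769600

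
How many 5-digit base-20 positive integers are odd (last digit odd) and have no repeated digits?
Last∈{1,3,5,7,9,11,13,15,17,19}. Last=0: 0. Last nonzero: 10×18×P(18,3) = 881280. Total = 881280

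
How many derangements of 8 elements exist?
!8 = Σ_{j=0}^{8} (-1)^j·8!/j! = 40320 - 40320 + 20160 - 6720 + 1680 - 336 + 56 - 8 + 1 = 14833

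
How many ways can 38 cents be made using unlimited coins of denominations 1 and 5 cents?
Coefficient of x^38 in 1/(1-x^1) · 1/(1-x^5). Use j coins of 5 for j = 0..⌊38/5⌋ = 7, the rest in 1s: 7 + 1 = 8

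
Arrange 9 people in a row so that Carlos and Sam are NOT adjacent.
Total - adjacent = 9! - (9-1)!×2 = 362880 - 80640 = 282240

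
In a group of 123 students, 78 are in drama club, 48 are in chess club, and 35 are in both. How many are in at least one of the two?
|A∪B| = |A| + |B| - |A∩B| = 78 + 48 - 35 = 91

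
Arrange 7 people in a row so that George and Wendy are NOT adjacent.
Total - adjacent = 7! - (7-1)!×2 = 5040 - 1440 = 3600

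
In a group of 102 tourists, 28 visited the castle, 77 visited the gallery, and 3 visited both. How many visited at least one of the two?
|A∪B| = |A| + |B| - |A∩B| = 28 + 77 - 3 = 102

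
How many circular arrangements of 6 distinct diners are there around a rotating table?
Circular: fix one position, arrange the rest. (6-1)! = 120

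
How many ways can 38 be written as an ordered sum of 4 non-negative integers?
C(38+4-1, 4-1) = C(41, 3) = 10660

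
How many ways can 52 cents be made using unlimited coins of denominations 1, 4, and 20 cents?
Coefficient of x^52 in 1/(1-x^1) · 1/(1-x^4) · 1/(1-x^20). Case on j = number of 20-cent coins (j = 0..2); remainder r = 52 - 20j is made from {1,4} in ⌊r/4⌋+1 ways. r = 52, 32, 12 → 14 + 9 + 4 = 27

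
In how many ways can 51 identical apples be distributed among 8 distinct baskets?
C(51+8-1, 8-1) = C(58, 7) = 300674088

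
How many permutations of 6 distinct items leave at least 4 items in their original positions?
Exactly j fixed points: C(6,j)·!(6-j); sum over j ≥ 4 (derangement numbers via !m = (m-1)·(!(m-1) + !(m-2)): !0..!2 = 1, 0, 1). Σ_{j=4}^{6} C(6,j)·!(6-j) = C(6,4)·!2 + C(6,5)·!1 + C(6,6)·!0 = 15·1 + 6·0 + 1·1 = 16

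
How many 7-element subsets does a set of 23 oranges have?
C(23,7) = 23!/(7!×16!) = 245157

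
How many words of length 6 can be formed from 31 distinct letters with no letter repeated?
P(31,6) = 31!/(31-6)! = 530122320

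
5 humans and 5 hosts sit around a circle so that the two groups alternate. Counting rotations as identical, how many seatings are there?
Fix one of the humans: (5-1)! ways for the remaining humans, × 5! ways for the hosts = 24 × 120 = 2880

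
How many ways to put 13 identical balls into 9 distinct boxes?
C(13+9-1, 9-1) = C(21, 8) = 203490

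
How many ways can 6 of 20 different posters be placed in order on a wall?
P(20,6) = 20!/(20-6)! = 27907200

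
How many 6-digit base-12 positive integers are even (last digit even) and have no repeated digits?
Last∈{0,2,4,6,8,10}. Last=0: 55440. Last nonzero: 5×10×P(10,4) = 252000. Total = 307440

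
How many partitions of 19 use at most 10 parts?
By conjugation, equals partitions of 19 into parts ≤ 10. Let r_j(i) = number of partitions of i into parts ≤ j, for i = 0..19. r_1(i) = 1 for all i; r_j(i) = r_{j-1}(i) + r_j(i-j). Rows j = 2..10: ≤2: 1 1 2 2 3 3 4 4 5 5 6 6 7 7 8 8 9 9 10 10; ≤3: 1 1 2 3 4 5 7 8 10 12 14 16 19 21 24 27 30 33 37 40; ≤4: 1 1 2 3 5 6 9 11 15 18 23 27 34 39 47 54 64 72 84 94; ≤5: 1 1 2 3 5 7 10 13 18 23 30 37 47 57 70 84 101 119 141 164; ≤6: 1 1 2 3 5 7 11 14 20 26 35 44 58 71 90 110 136 163 199 235; ≤7: 1 1 2 3 5 7 11 15 21 28 38 49 65 82 105 131 164 201 248 300; ≤8: 1 1 2 3 5 7 11 15 22 29 40 52 70 89 116 146 186 230 288 352; ≤9: 1 1 2 3 5 7 11 15 22 30 41 54 73 94 123 157 201 252 318 393; ≤10: 1 1 2 3 5 7 11 15 22 30 42 55 75 97 128 164 212 267 340 423. r_10(19) = 423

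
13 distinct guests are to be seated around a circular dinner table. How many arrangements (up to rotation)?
Circular: fix one position, arrange the rest. (13-1)! = 479001600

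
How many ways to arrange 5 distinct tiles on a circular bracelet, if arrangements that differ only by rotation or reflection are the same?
(5-1)!/2 = 24/2 = 12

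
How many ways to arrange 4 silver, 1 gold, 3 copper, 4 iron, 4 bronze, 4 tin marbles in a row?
20! / (4! × 1! × 3! × 4! × 4! × 4!) = 1222160940000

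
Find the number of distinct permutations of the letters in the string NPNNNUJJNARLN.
13! / (1! × 2! × 6! × 1! × 1! × 1! × 1!) = 4324320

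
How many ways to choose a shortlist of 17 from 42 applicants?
C(42,17) = 42!/(17!×25!) = 254661927156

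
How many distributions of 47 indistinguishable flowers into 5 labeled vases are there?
C(47+5-1, 5-1) = C(51, 4) = 249900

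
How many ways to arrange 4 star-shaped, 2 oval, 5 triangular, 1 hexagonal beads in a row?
12! / (4! × 2! × 5! × 1!) = 83160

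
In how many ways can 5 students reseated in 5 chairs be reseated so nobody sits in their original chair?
!5 = Σ_{j=0}^{5} (-1)^j·5!/j! = 120 - 120 + 60 - 20 + 5 - 1 = 44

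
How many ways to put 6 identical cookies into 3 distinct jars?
C(6+3-1, 3-1) = C(8, 2) = 28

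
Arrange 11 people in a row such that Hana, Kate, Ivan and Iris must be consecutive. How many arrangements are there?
Treat the 4 as one block: (11-4+1)! × 4! = 40320 × 24 = 967680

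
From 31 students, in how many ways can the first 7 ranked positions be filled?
P(31,7) = 31!/(31-7)! = 13253058000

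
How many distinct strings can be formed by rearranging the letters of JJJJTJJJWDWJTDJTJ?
17! / (2! × 3! × 10! × 2!) = 4084080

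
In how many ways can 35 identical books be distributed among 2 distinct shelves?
C(35+2-1, 2-1) = C(36, 1) = 36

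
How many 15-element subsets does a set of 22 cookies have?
C(22,15) = 22!/(15!×7!) = 170544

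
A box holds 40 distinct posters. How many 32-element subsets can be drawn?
C(40,32) = 40!/(32!×8!) = 76904685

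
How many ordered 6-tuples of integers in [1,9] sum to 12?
Coefficient of x^12 in (x + x² + ... + x^9)^6. By inclusion-exclusion on dice exceeding 9: Σ_j (-1)^j C(6,j)·C(12-1-9j, 5) = C(6,0)·C(11,5) = 1·462 = 462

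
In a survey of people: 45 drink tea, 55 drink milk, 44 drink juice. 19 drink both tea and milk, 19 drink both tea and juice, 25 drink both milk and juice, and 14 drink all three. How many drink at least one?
|A∪B∪C| = 45+55+44-19-19-25+14 = 95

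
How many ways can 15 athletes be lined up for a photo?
15! = 1307674368000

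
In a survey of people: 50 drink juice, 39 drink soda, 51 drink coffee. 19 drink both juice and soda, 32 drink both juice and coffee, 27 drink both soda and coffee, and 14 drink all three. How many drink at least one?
|A∪B∪C| = 50+39+51-19-32-27+14 = 76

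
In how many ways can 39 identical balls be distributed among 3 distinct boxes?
C(39+3-1, 3-1) = C(41, 2) = 820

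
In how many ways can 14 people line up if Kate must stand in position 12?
Fix one position: (14-1)! = 6227020800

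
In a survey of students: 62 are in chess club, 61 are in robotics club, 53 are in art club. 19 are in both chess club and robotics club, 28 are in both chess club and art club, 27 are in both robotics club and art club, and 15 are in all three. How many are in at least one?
|A∪B∪C| = 62+61+53-19-28-27+15 = 117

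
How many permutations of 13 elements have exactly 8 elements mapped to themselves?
Choose the 8 fixed points C(13,8) = 1287, derange the rest: !5 = Σ_{j=0}^{5} (-1)^j·5!/j! = 120 - 120 + 60 - 20 + 5 - 1 = 44. Product = 1287 × 44 = 56628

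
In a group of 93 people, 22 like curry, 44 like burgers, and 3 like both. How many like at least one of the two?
|A∪B| = |A| + |B| - |A∩B| = 22 + 44 - 3 = 63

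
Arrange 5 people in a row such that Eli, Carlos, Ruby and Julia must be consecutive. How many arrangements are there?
Treat the 4 as one block: (5-4+1)! × 4! = 2 × 24 = 48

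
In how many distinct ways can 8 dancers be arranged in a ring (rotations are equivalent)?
Circular: fix one position, arrange the rest. (8-1)! = 5040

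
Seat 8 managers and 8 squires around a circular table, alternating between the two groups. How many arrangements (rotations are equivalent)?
Fix one of the managers: (8-1)! ways for the remaining managers, × 8! ways for the squires = 5040 × 40320 = 203212800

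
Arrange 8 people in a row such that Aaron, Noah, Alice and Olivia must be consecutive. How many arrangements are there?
Treat the 4 as one block: (8-4+1)! × 4! = 120 × 24 = 2880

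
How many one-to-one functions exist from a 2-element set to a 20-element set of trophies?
P(20,2) = 20!/(20-2)! = 380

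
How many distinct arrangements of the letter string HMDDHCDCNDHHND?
14! / (2! × 4! × 5! × 2! × 1!) = 7567560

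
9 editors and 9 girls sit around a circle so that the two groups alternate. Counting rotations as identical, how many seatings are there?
Fix one of the editors: (9-1)! ways for the remaining editors, × 9! ways for the girls = 40320 × 362880 = 14631321600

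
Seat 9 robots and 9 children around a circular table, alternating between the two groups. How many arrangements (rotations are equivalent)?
Fix one of the robots: (9-1)! ways for the remaining robots, × 9! ways for the children = 40320 × 362880 = 14631321600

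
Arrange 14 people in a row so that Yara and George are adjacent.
Treat as block: (14-1)! × 2! = 6227020800 × 2 = 12454041600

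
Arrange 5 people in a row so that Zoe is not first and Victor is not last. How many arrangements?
By inclusion-exclusion: 5! - 2×(5-1)! + (5-2)! = 120 - 48 + 6 = 78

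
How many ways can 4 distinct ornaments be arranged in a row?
4! = 24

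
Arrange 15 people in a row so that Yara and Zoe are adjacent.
Treat as block: (15-1)! × 2! = 87178291200 × 2 = 174356582400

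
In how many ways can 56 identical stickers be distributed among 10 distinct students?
C(56+10-1, 10-1) = C(65, 9) = 31966749880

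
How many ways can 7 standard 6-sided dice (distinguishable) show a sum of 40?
Coefficient of x^40 in (x + x² + ... + x^6)^7. By inclusion-exclusion on dice exceeding 6: Σ_j (-1)^j C(7,j)·C(40-1-6j, 6) = C(7,0)·C(39,6) - C(7,1)·C(33,6) + C(7,2)·C(27,6) - C(7,3)·C(21,6) + C(7,4)·C(15,6) - C(7,5)·C(9,6) = 1·3262623 - 7·1107568 + 21·296010 - 35·54264 + 35·5005 - 21·84 = 28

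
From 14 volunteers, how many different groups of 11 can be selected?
C(14,11) = 14!/(11!×3!) = 364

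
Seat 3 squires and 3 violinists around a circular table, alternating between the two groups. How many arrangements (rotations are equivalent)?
Fix one of the squires: (3-1)! ways for the remaining squires, × 3! ways for the violinists = 2 × 6 = 12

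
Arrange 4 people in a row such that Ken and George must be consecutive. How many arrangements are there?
Treat the 2 as one block: (4-2+1)! × 2! = 6 × 2 = 12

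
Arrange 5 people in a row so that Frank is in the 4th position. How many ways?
Fix one position: (5-1)! = 24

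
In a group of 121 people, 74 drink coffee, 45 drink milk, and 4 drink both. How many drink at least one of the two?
|A∪B| = |A| + |B| - |A∩B| = 74 + 45 - 4 = 115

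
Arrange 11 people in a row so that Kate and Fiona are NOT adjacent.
Total - adjacent = 11! - (11-1)!×2 = 39916800 - 7257600 = 32659200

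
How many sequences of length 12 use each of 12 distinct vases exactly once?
12! = 479001600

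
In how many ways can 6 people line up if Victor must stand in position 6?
Fix one position: (6-1)! = 120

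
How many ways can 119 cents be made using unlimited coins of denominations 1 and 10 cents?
Coefficient of x^119 in 1/(1-x^1) · 1/(1-x^10). Use j coins of 10 for j = 0..⌊119/10⌋ = 11, the rest in 1s: 11 + 1 = 12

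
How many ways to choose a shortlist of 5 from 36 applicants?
C(36,5) = 36!/(5!×31!) = 376992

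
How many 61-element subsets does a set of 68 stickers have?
C(68,61) = 68!/(61!×7!) = 969443904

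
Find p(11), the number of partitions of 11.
Pentagonal recurrence p(n) = p(n-1) + p(n-2) - p(n-5) - p(n-7) + p(n-12) + p(n-15) - ... gives p(0..10) = 1, 1, 2, 3, 5, 7, 11, 15, 22, 30, 42. p(11) = p(10) + p(9) - p(6) - p(4) = 42 + 30 - 11 - 5 = 56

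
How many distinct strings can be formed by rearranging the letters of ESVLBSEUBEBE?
12! / (1! × 3! × 4! × 1! × 1! × 2!) = 1663200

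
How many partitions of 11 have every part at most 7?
Let r_j(i) = number of partitions of i into parts ≤ j, for i = 0..11. r_1(i) = 1 for all i; r_j(i) = r_{j-1}(i) + r_j(i-j). Rows j = 2..7: ≤2: 1 1 2 2 3 3 4 4 5 5 6 6; ≤3: 1 1 2 3 4 5 7 8 10 12 14 16; ≤4: 1 1 2 3 5 6 9 11 15 18 23 27; ≤5: 1 1 2 3 5 7 10 13 18 23 30 37; ≤6: 1 1 2 3 5 7 11 14 20 26 35 44; ≤7: 1 1 2 3 5 7 11 15 21 28 38 49. r_7(11) = 49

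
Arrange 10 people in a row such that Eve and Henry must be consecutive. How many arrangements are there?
Treat the 2 as one block: (10-2+1)! × 2! = 362880 × 2 = 725760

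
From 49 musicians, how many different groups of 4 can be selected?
C(49,4) = 49!/(4!×45!) = 211876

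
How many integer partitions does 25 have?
Pentagonal recurrence p(n) = p(n-1) + p(n-2) - p(n-5) - p(n-7) + p(n-12) + p(n-15) - ... gives p(0..24) = 1, 1, 2, 3, 5, 7, 11, 15, 22, 30, 42, 56, 77, 101, 135, 176, 231, 297, 385, 490, 627, 792, 1002, 1255, 1575. p(25) = p(24) + p(23) - p(20) - p(18) + p(13) + p(10) - p(3) = 1575 + 1255 - 627 - 385 + 101 + 42 - 3 = 1958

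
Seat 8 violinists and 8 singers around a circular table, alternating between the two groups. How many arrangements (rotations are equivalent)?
Fix one of the violinists: (8-1)! ways for the remaining violinists, × 8! ways for the singers = 5040 × 40320 = 203212800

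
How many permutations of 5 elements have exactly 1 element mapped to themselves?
Choose the 1 fixed point C(5,1) = 5, derange the rest: !4 = Σ_{j=0}^{4} (-1)^j·4!/j! = 24 - 24 + 12 - 4 + 1 = 9. Product = 5 × 9 = 45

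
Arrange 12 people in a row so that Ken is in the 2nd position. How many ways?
Fix one position: (12-1)! = 39916800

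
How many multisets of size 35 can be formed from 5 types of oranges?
C(35+5-1, 5-1) = C(39, 4) = 82251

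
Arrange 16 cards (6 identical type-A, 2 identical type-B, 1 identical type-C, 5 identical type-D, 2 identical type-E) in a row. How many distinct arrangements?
16! / (6! × 2! × 1! × 5! × 2!) = 60540480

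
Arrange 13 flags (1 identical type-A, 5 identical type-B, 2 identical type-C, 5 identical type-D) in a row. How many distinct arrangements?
13! / (1! × 5! × 2! × 5!) = 216216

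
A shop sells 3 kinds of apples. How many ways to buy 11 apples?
C(11+3-1, 3-1) = C(13, 2) = 78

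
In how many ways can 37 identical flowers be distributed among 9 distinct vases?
C(37+9-1, 9-1) = C(45, 8) = 215553195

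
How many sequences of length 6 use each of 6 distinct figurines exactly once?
6! = 720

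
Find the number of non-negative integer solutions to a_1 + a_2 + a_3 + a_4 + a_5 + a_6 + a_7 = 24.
C(24+7-1, 7-1) = C(30, 6) = 593775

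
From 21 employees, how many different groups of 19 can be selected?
C(21,19) = 21!/(19!×2!) = 210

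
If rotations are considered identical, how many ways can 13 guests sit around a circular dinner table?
Circular: fix one position, arrange the rest. (13-1)! = 479001600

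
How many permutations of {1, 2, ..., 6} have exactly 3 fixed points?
Choose the 3 fixed points C(6,3) = 20, derange the rest: !3 = Σ_{j=0}^{3} (-1)^j·3!/j! = 6 - 6 + 3 - 1 = 2. Product = 20 × 2 = 40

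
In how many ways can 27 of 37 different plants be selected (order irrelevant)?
C(37,27) = 37!/(27!×10!) = 348330136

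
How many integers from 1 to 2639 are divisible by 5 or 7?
⌊2639/5⌋ + ⌊2639/7⌋ - ⌊2639/35⌋ = 527 + 377 - 75 = 829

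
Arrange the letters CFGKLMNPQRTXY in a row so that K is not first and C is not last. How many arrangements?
By inclusion-exclusion: 13! - 2×(13-1)! + (13-2)! = 6227020800 - 958003200 + 39916800 = 5308934400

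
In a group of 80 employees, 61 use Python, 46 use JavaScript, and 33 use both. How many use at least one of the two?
|A∪B| = |A| + |B| - |A∩B| = 61 + 46 - 33 = 74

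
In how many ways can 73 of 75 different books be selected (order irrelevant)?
C(75,73) = 75!/(73!×2!) = 2775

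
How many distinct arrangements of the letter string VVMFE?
5! / (1! × 2! × 1! × 1!) = 60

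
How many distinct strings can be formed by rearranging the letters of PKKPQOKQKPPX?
12! / (4! × 2! × 1! × 1! × 4!) = 415800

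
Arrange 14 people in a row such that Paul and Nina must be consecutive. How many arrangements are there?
Treat the 2 as one block: (14-2+1)! × 2! = 6227020800 × 2 = 12454041600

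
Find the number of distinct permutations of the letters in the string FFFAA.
5! / (3! × 2!) = 10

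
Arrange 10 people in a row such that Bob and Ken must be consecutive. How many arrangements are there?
Treat the 2 as one block: (10-2+1)! × 2! = 362880 × 2 = 725760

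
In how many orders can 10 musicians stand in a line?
10! = 3628800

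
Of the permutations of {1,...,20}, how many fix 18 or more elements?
Exactly j fixed points: C(20,j)·!(20-j); sum over j ≥ 18 (derangement numbers via !m = (m-1)·(!(m-1) + !(m-2)): !0..!2 = 1, 0, 1). Σ_{j=18}^{20} C(20,j)·!(20-j) = C(20,18)·!2 + C(20,19)·!1 + C(20,20)·!0 = 190·1 + 20·0 + 1·1 = 191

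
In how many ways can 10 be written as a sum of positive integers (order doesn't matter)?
Pentagonal recurrence p(n) = p(n-1) + p(n-2) - p(n-5) - p(n-7) + p(n-12) + p(n-15) - ... gives p(0..9) = 1, 1, 2, 3, 5, 7, 11, 15, 22, 30. p(10) = p(9) + p(8) - p(5) - p(3) = 30 + 22 - 7 - 3 = 42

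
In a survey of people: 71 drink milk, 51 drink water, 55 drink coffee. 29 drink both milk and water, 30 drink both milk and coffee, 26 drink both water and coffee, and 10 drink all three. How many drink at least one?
|A∪B∪C| = 71+51+55-29-30-26+10 = 102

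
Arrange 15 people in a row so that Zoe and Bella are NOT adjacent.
Total - adjacent = 15! - (15-1)!×2 = 1307674368000 - 174356582400 = 1133317785600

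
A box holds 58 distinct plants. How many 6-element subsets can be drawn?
C(58,6) = 58!/(6!×52!) = 40475358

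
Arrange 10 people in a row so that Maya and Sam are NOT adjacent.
Total - adjacent = 10! - (10-1)!×2 = 3628800 - 725760 = 2903040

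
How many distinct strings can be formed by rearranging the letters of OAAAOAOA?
8! / (5! × 3!) = 56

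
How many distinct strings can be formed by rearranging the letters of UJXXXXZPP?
9! / (4! × 1! × 1! × 2! × 1!) = 7560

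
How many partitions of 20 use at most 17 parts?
By conjugation, equals partitions of 20 into parts ≤ 17. Let r_j(i) = number of partitions of i into parts ≤ j, for i = 0..20. r_1(i) = 1 for all i; r_j(i) = r_{j-1}(i) + r_j(i-j). Rows j = 2..17: ≤2: 1 1 2 2 3 3 4 4 5 5 6 6 7 7 8 8 9 9 10 10 11; ≤3: 1 1 2 3 4 5 7 8 10 12 14 16 19 21 24 27 30 33 37 40 44; ≤4: 1 1 2 3 5 6 9 11 15 18 23 27 34 39 47 54 64 72 84 94 108; ≤5: 1 1 2 3 5 7 10 13 18 23 30 37 47 57 70 84 101 119 141 164 192; ≤6: 1 1 2 3 5 7 11 14 20 26 35 44 58 71 90 110 136 163 199 235 282; ≤7: 1 1 2 3 5 7 11 15 21 28 38 49 65 82 105 131 164 201 248 300 364; ≤8: 1 1 2 3 5 7 11 15 22 29 40 52 70 89 116 146 186 230 288 352 434; ≤9: 1 1 2 3 5 7 11 15 22 30 41 54 73 94 123 157 201 252 318 393 488; ≤10: 1 1 2 3 5 7 11 15 22 30 42 55 75 97 128 164 212 267 340 423 530; ≤11: 1 1 2 3 5 7 11 15 22 30 42 56 76 99 131 169 219 278 355 445 560; ≤12: 1 1 2 3 5 7 11 15 22 30 42 56 77 100 133 172 224 285 366 460 582; ≤13: 1 1 2 3 5 7 11 15 22 30 42 56 77 101 134 174 227 290 373 471 597; ≤14: 1 1 2 3 5 7 11 15 22 30 42 56 77 101 135 175 229 293 378 478 608; ≤15: 1 1 2 3 5 7 11 15 22 30 42 56 77 101 135 176 230 295 381 483 615; ≤16: 1 1 2 3 5 7 11 15 22 30 42 56 77 101 135 176 231 296 383 486 620; ≤17: 1 1 2 3 5 7 11 15 22 30 42 56 77 101 135 176 231 297 384 488 623. r_17(20) = 623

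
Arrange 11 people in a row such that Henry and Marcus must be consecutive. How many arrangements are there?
Treat the 2 as one block: (11-2+1)! × 2! = 3628800 × 2 = 7257600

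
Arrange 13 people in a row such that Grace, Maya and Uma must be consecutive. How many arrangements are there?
Treat the 3 as one block: (13-3+1)! × 3! = 39916800 × 6 = 239500800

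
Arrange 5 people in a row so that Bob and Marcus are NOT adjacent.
Total - adjacent = 5! - (5-1)!×2 = 120 - 48 = 72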